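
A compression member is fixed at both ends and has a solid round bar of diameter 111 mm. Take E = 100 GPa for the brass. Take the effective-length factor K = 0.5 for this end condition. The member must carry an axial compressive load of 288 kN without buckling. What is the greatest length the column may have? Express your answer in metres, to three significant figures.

I = πd⁴/64 = π×111⁴/64 = 7.452×10^6 mm⁴
I = 7.452×10^-6 m⁴
At the buckling limit P_cr = P = 2.880×10^5 N
From P_cr = π²EI/(K·L)²:  L = (1/K)·√(π²EI/P_cr) = (1/0.5)·√(π²×1.00×10^11×7.452×10^-6/2.880×10^5)
L = 10.1 m

L_max ≈ 10.1 m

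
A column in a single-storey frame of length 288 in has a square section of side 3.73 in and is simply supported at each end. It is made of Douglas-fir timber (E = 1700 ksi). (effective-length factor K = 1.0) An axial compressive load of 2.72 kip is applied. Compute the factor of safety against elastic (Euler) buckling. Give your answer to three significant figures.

n ≈ 1.20

I = a⁴/12 = 3.73⁴/12 = 16.13 in⁴
Effective length L_e = K·L = 1 × 288 = 288.0 in
P_cr = π²EI / L_e² = π² × 1700×10³ × 16.13 / 288.0² = 3.263×10^3 lb
Factor of safety n = P_cr / P = 3.2630 / 2.72 = 1.20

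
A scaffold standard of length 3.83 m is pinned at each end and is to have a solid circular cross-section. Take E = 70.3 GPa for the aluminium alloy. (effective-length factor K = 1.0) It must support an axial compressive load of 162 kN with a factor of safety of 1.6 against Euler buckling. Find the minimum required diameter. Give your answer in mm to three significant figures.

d ≈ 103 mm

Required P_cr = n·P = 1.6 × 162 = 259.2 kN
L_e = K·L = 1 × 3.83 = 3.830 m
Required I = P_cr·L_e²/(π²E) = 2.592×10^5 × 3.830² / (π² × 7.03×10^10) = 5.480×10^-6 m⁴
I_req = 5.480×10^6 mm⁴
Solid circle: I = πd⁴/64  ⇒  d = (64I/π)^(1/4) = (64×5.480×10^6/π)^(1/4) = 103 mm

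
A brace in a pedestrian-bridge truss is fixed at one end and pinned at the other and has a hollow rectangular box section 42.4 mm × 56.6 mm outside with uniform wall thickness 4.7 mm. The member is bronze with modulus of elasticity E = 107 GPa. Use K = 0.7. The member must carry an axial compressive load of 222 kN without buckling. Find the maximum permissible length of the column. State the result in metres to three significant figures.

L_max ≈ 1.46 m

Inner dimensions: h_i = 56.6 − 2×4.7 = 47.20 mm, b_i = 42.4 − 2×4.7 = 33.00 mm
Weak-axis I_min = (h_o·b_o³ − h_i·b_i³)/12 with b_o = 42.4, b_i = 33.00 mm (shorter outer/inner sides).
I_min = (56.6×42.4³ − 47.20×33.00³)/12 = 2.182×10^5 mm⁴
I = 2.182×10^-7 m⁴
At the buckling limit P_cr = P = 2.220×10^5 N
From P_cr = π²EI/(K·L)²:  L = (1/K)·√(π²EI/P_cr) = (1/0.7)·√(π²×1.07×10^11×2.182×10^-7/2.220×10^5)
L = 1.46 m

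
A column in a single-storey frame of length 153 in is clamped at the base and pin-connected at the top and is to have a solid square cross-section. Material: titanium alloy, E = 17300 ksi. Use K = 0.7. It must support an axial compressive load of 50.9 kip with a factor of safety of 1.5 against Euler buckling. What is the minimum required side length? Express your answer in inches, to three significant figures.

a ≈ 2.80 in

Required P_cr = n·P = 1.5 × 50.9 = 76.35 kip
L_e = K·L = 0.7 × 153 = 107.1 in
Required I = P_cr·L_e²/(π²E) = 7.635×10^4 × 107.1² / (π² × 1.73×10^7) = 5.129 in⁴
Solid square: I = a⁴/12  ⇒  a = (12I)^(1/4) = (12×5.129)^(1/4) = 2.80 in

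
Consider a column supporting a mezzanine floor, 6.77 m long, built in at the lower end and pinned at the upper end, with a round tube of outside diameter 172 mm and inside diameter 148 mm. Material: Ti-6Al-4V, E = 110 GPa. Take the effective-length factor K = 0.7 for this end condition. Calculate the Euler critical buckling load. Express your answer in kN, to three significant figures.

d_o = 172 mm, d_i = 148 mm
I = π(d_o⁴ − d_i⁴)/64 = π(172⁴ − 148.0⁴)/64 = 1.941×10^7 mm⁴
I = 1.941×10^7 mm⁴ = 1.941×10^-5 m⁴
Effective length L_e = K·L = 0.7 × 6.77 = 4.739 m
P_cr = π²EI / L_e² = π² × 110×10⁹ × 1.941×10^-5 / 4.739² = 9.383×10^5 N

P_cr ≈ 938 kN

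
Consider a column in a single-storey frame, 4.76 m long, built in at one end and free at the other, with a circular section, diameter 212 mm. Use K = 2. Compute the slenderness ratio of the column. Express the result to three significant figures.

λ ≈ 180

I = πd⁴/64 = π×212⁴/64 = 9.915×10^7 mm⁴
A = 3.530×10^4 mm²;  r_min = √(I/A) = √(9.915×10^7/3.530×10^4) = 53.00 mm
L_e = K·L = 2 × 4.76 m = 9.520 m = 9520.0 mm
λ = L_e / r_min = 9520.0 / 53.00 = 180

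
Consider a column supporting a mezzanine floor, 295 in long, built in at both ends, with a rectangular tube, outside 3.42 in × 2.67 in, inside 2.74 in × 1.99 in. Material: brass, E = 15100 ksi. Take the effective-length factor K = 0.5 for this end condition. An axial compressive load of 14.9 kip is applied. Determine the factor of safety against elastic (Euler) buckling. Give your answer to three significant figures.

n ≈ 1.67

Weak-axis I_min = (h_o·b_o³ − h_i·b_i³)/12 with b_o = 2.67, b_i = 1.990 in (shorter outer/inner sides).
I_min = (3.42×2.67³ − 2.740×1.990³)/12 = 3.625 in⁴
Effective length L_e = K·L = 0.5 × 295 = 147.5 in
P_cr = π²EI / L_e² = π² × 15100×10³ × 3.625 / 147.5² = 2.483×10^4 lb
Factor of safety n = P_cr / P = 24.834 / 14.9 = 1.67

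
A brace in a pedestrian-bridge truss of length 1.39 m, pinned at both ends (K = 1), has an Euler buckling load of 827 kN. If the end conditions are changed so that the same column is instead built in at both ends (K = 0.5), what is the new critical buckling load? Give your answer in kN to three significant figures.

P_cr ≈ 3310 kN

P_cr ∝ 1/K², so P_cr,new = P_cr,old × (K_old/K_new)² = 827 × (1/0.5)²
= 827 × 4.000 = 3310 kN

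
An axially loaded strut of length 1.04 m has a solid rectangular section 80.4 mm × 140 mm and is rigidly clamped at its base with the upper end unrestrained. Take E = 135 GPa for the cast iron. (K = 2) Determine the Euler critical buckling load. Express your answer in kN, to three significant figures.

P_cr ≈ 1870 kN

Buckling occurs about the weak axis: I_min = h·b³/12 with b = 80.4 mm (the shorter side).
I_min = 140×80.4³/12 = 6.063×10^6 mm⁴
I = 6.063×10^6 mm⁴ = 6.063×10^-6 m⁴
Effective length L_e = K·L = 2 × 1.04 = 2.080 m
P_cr = π²EI / L_e² = π² × 135×10⁹ × 6.063×10^-6 / 2.080² = 1.867×10^6 N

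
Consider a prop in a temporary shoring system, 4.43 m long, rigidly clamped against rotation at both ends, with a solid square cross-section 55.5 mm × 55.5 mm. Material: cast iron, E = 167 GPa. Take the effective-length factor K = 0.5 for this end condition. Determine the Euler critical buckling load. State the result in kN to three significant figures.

I = a⁴/12 = 55.5⁴/12 = 7.907×10^5 mm⁴
I = 7.907×10^5 mm⁴ = 7.907×10^-7 m⁴
Effective length L_e = K·L = 0.5 × 4.43 = 2.215 m
P_cr = π²EI / L_e² = π² × 167×10⁹ × 7.907×10^-7 / 2.215² = 2.656×10^5 N

P_cr ≈ 266 kN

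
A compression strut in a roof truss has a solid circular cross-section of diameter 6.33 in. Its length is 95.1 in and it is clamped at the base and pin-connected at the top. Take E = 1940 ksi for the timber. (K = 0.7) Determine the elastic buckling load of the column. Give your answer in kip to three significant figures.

I = πd⁴/64 = π×6.33⁴/64 = 78.81 in⁴
Effective length L_e = K·L = 0.7 × 95.1 = 66.57 in
P_cr = π²EI / L_e² = π² × 1940×10³ × 78.81 / 66.57² = 3.405×10^5 lb

P_cr ≈ 341 kip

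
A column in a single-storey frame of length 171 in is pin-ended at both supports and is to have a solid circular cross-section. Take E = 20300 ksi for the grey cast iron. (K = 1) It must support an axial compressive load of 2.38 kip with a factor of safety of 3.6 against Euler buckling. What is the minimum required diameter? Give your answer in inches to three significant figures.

d ≈ 2.25 in

Required P_cr = n·P = 3.6 × 2.38 = 8.568 kip
L_e = K·L = 1 × 171 = 171.0 in
Required I = P_cr·L_e²/(π²E) = 8.568×10^3 × 171.0² / (π² × 2.03×10^7) = 1.250 in⁴
Solid circle: I = πd⁴/64  ⇒  d = (64I/π)^(1/4) = (64×1.250/π)^(1/4) = 2.25 in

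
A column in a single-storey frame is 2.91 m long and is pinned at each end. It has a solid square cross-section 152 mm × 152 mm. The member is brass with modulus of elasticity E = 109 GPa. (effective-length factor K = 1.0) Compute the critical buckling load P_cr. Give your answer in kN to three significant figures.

I = a⁴/12 = 152⁴/12 = 4.448×10^7 mm⁴
I = 4.448×10^7 mm⁴ = 4.448×10^-5 m⁴
Effective length L_e = K·L = 1 × 2.91 = 2.910 m
P_cr = π²EI / L_e² = π² × 109×10⁹ × 4.448×10^-5 / 2.910² = 5.651×10^6 N

P_cr ≈ 5650 kN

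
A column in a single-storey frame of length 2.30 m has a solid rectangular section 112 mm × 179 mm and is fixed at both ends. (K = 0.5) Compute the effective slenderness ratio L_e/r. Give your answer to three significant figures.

Buckling occurs about the weak axis: I_min = h·b³/12 with b = 112 mm (the shorter side).
I_min = 179×112³/12 = 2.096×10^7 mm⁴
A = 2.005×10^4 mm²;  r_min = √(I/A) = √(2.096×10^7/2.005×10^4) = 32.33 mm
L_e = K·L = 0.5 × 2.30 m = 1.150 m = 1150.0 mm
λ = L_e / r_min = 1150.0 / 32.33 = 35.6

λ ≈ 35.6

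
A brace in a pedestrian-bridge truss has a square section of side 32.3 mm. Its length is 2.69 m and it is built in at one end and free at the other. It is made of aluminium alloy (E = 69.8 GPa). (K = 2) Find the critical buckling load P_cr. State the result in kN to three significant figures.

P_cr ≈ 2.16 kN

I = a⁴/12 = 32.3⁴/12 = 9.070×10^4 mm⁴
I = 9.070×10^4 mm⁴ = 9.070×10^-8 m⁴
Effective length L_e = K·L = 2 × 2.69 = 5.380 m
P_cr = π²EI / L_e² = π² × 69.8×10⁹ × 9.070×10^-8 / 5.380² = 2.159×10^3 N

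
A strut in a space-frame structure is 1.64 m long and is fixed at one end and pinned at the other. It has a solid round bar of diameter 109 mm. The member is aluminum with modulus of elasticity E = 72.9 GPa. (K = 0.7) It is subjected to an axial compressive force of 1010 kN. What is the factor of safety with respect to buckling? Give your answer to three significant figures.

n ≈ 3.75

I = πd⁴/64 = π×109⁴/64 = 6.929×10^6 mm⁴
I = 6.929×10^6 mm⁴ = 6.929×10^-6 m⁴
Effective length L_e = K·L = 0.7 × 1.64 = 1.148 m
P_cr = π²EI / L_e² = π² × 72.9×10⁹ × 6.929×10^-6 / 1.148² = 3.783×10^6 N
Factor of safety n = P_cr / P = 3782.9 / 1010 = 3.75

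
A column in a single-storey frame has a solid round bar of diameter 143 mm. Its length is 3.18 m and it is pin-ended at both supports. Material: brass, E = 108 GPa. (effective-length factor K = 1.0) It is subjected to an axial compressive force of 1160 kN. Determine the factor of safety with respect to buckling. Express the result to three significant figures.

I = πd⁴/64 = π×143⁴/64 = 2.053×10^7 mm⁴
I = 2.053×10^7 mm⁴ = 2.053×10^-5 m⁴
Effective length L_e = K·L = 1 × 3.18 = 3.180 m
P_cr = π²EI / L_e² = π² × 108×10⁹ × 2.053×10^-5 / 3.180² = 2.164×10^6 N
Factor of safety n = P_cr / P = 2163.6 / 1160 = 1.87

n ≈ 1.87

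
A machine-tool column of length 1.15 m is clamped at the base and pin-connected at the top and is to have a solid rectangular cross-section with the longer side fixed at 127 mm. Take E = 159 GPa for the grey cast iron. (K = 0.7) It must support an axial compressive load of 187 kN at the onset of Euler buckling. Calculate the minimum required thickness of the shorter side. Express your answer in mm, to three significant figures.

b ≈ 19.4 mm

L_e = K·L = 0.7 × 1.15 = 0.8050 m
Required I = P_cr·L_e²/(π²E) = 1.870×10^5 × 0.8050² / (π² × 1.59×10^11) = 7.722×10^-8 m⁴
I_req = 7.722×10^4 mm⁴
Rectangle, weak axis: I_min = h·b³/12 with h = 127 mm fixed  ⇒  b = (12I/h)^(1/3) = 19.4 mm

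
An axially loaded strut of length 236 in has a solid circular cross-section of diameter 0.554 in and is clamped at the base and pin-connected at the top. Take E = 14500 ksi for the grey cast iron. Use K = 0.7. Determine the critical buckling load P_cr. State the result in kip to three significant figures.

I = πd⁴/64 = π×0.554⁴/64 = 4.624×10^-3 in⁴
Effective length L_e = K·L = 0.7 × 236 = 165.2 in
P_cr = π²EI / L_e² = π² × 14500×10³ × 4.624×10^-3 / 165.2² = 24.25 lb

P_cr ≈ 0.0242 kip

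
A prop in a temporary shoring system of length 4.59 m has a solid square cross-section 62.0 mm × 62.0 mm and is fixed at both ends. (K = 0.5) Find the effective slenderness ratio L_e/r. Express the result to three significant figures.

λ ≈ 128

I = a⁴/12 = 62.0⁴/12 = 1.231×10^6 mm⁴
A = 3.844×10^3 mm²;  r_min = √(I/A) = √(1.231×10^6/3.844×10^3) = 17.90 mm
L_e = K·L = 0.5 × 4.59 m = 2.295 m = 2295.0 mm
λ = L_e / r_min = 2295.0 / 17.90 = 128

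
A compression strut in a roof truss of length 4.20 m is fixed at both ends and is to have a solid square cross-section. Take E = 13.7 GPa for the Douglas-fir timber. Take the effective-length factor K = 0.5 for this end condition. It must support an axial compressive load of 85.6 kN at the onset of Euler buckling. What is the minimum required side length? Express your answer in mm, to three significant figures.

L_e = K·L = 0.5 × 4.20 = 2.100 m
Required I = P_cr·L_e²/(π²E) = 8.560×10^4 × 2.100² / (π² × 1.37×10^10) = 2.792×10^-6 m⁴
I_req = 2.792×10^6 mm⁴
Solid square: I = a⁴/12  ⇒  a = (12I)^(1/4) = (12×2.792×10^6)^(1/4) = 76.1 mm

a ≈ 76.1 mm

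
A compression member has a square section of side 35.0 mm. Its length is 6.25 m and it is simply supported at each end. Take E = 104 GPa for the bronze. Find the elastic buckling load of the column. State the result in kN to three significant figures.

P_cr ≈ 3.29 kN

I = a⁴/12 = 35.0⁴/12 = 1.251×10^5 mm⁴
I = 1.251×10^5 mm⁴ = 1.251×10^-7 m⁴
Effective length L_e = K·L = 1 × 6.25 = 6.250 m
P_cr = π²EI / L_e² = π² × 104×10⁹ × 1.251×10^-7 / 6.250² = 3.286×10^3 N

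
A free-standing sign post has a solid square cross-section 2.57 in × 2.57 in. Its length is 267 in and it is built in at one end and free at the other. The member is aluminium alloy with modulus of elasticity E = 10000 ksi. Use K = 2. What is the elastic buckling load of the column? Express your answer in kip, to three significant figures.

P_cr ≈ 1.26 kip

I = a⁴/12 = 2.57⁴/12 = 3.635 in⁴
Effective length L_e = K·L = 2 × 267 = 534.0 in
P_cr = π²EI / L_e² = π² × 10000×10³ × 3.635 / 534.0² = 1.258×10^3 lb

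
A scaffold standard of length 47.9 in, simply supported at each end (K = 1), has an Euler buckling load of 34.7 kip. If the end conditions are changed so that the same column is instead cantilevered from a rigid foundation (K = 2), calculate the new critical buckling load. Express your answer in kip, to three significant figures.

P_cr ∝ 1/K², so P_cr,new = P_cr,old × (K_old/K_new)² = 34.7 × (1/2)²
= 34.7 × 0.2500 = 8.68 kip

P_cr ≈ 8.68 kip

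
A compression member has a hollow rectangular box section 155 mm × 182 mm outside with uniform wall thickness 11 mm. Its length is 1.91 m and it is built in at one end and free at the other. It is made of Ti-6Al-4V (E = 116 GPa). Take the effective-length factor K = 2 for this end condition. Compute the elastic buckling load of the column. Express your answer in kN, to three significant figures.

P_cr ≈ 1970 kN

Inner dimensions: h_i = 182 − 2×11 = 160.0 mm, b_i = 155 − 2×11 = 133.0 mm
Weak-axis I_min = (h_o·b_o³ − h_i·b_i³)/12 with b_o = 155, b_i = 133.0 mm (shorter outer/inner sides).
I_min = (182×155³ − 160.0×133.0³)/12 = 2.511×10^7 mm⁴
I = 2.511×10^7 mm⁴ = 2.511×10^-5 m⁴
Effective length L_e = K·L = 2 × 1.91 = 3.820 m
P_cr = π²EI / L_e² = π² × 116×10⁹ × 2.511×10^-5 / 3.820² = 1.970×10^6 N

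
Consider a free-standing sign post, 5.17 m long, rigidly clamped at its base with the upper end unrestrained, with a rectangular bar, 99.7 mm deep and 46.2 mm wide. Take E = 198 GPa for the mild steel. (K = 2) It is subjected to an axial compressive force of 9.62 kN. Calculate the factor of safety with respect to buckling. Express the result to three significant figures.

n ≈ 1.56

Buckling occurs about the weak axis: I_min = h·b³/12 with b = 46.2 mm (the shorter side).
I_min = 99.7×46.2³/12 = 8.193×10^5 mm⁴
I = 8.193×10^5 mm⁴ = 8.193×10^-7 m⁴
Effective length L_e = K·L = 2 × 5.17 = 10.34 m
P_cr = π²EI / L_e² = π² × 198×10⁹ × 8.193×10^-7 / 10.34² = 1.497×10^4 N
Factor of safety n = P_cr / P = 14.975 / 9.62 = 1.56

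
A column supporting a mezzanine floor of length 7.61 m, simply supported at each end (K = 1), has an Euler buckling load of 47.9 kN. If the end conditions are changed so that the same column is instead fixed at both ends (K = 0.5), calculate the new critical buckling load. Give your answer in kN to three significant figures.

P_cr ≈ 192 kN

P_cr ∝ 1/K², so P_cr,new = P_cr,old × (K_old/K_new)² = 47.9 × (1/0.5)²
= 47.9 × 4.000 = 192 kN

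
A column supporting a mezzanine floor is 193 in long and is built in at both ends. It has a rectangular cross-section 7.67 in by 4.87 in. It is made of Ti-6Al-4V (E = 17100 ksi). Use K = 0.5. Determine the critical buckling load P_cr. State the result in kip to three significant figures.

P_cr ≈ 1340 kip

Buckling occurs about the weak axis: I_min = h·b³/12 with b = 4.87 in (the shorter side).
I_min = 7.67×4.87³/12 = 73.82 in⁴
Effective length L_e = K·L = 0.5 × 193 = 96.50 in
P_cr = π²EI / L_e² = π² × 17100×10³ × 73.82 / 96.50² = 1.338×10^6 lb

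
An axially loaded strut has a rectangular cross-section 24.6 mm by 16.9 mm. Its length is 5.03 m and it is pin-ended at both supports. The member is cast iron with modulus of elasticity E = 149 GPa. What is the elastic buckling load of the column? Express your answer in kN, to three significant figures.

P_cr ≈ 0.575 kN

Buckling occurs about the weak axis: I_min = h·b³/12 with b = 16.9 mm (the shorter side).
I_min = 24.6×16.9³/12 = 9.895×10^3 mm⁴
I = 9.895×10^3 mm⁴ = 9.895×10^-9 m⁴
Effective length L_e = K·L = 1 × 5.03 = 5.030 m
P_cr = π²EI / L_e² = π² × 149×10⁹ × 9.895×10^-9 / 5.030² = 575.1 N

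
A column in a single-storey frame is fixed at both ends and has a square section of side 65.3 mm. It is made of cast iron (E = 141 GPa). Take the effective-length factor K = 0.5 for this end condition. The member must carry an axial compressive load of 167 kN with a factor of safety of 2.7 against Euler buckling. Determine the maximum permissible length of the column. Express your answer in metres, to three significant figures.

L_max ≈ 4.32 m

I = a⁴/12 = 65.3⁴/12 = 1.515×10^6 mm⁴
I = 1.515×10^-6 m⁴
Required critical load P_cr = n·P = 2.7 × 167 = 450.9 kN = 4.509×10^5 N
From P_cr = π²EI/(K·L)²:  L = (1/K)·√(π²EI/P_cr) = (1/0.5)·√(π²×1.41×10^11×1.515×10^-6/4.509×10^5)
L = 4.32 m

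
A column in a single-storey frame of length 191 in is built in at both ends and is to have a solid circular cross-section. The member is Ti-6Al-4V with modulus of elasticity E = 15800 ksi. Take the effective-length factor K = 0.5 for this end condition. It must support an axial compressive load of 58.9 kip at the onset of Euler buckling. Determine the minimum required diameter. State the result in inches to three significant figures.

L_e = K·L = 0.5 × 191 = 95.50 in
Required I = P_cr·L_e²/(π²E) = 5.890×10^4 × 95.50² / (π² × 1.58×10^7) = 3.445 in⁴
Solid circle: I = πd⁴/64  ⇒  d = (64I/π)^(1/4) = (64×3.445/π)^(1/4) = 2.89 in

d ≈ 2.89 in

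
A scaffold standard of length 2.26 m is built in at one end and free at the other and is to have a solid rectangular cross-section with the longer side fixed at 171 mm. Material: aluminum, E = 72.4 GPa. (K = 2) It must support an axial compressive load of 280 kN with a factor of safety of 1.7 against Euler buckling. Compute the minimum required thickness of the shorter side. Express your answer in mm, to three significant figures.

Required P_cr = n·P = 1.7 × 280 = 476.0 kN
L_e = K·L = 2 × 2.26 = 4.520 m
Required I = P_cr·L_e²/(π²E) = 4.760×10^5 × 4.520² / (π² × 7.24×10^10) = 1.361×10^-5 m⁴
I_req = 1.361×10^7 mm⁴
Rectangle, weak axis: I_min = h·b³/12 with h = 171 mm fixed  ⇒  b = (12I/h)^(1/3) = 98.5 mm

b ≈ 98.5 mm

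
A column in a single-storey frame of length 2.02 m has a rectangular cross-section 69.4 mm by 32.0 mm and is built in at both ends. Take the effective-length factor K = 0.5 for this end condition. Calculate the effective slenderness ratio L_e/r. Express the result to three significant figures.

For a rectangle r_min = b/√12 = 32.0/√12 = 9.238 mm
L_e = K·L = 0.5 × 2.02 m = 1.010 m = 1010.0 mm
λ = L_e / r_min = 1010.0 / 9.238 = 109

λ ≈ 109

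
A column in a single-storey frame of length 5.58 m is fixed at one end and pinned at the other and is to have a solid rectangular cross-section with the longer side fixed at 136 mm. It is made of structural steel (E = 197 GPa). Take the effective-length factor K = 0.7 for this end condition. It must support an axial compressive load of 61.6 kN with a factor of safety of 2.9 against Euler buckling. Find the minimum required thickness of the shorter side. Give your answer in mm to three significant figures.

Required P_cr = n·P = 2.9 × 61.6 = 178.6 kN
L_e = K·L = 0.7 × 5.58 = 3.906 m
Required I = P_cr·L_e²/(π²E) = 1.786×10^5 × 3.906² / (π² × 1.97×10^11) = 1.402×10^-6 m⁴
I_req = 1.402×10^6 mm⁴
Rectangle, weak axis: I_min = h·b³/12 with h = 136 mm fixed  ⇒  b = (12I/h)^(1/3) = 49.8 mm

b ≈ 49.8 mm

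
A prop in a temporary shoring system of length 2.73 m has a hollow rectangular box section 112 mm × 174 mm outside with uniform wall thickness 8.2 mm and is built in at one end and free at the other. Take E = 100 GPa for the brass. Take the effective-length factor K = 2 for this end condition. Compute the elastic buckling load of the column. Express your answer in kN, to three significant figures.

P_cr ≈ 295 kN

Inner dimensions: h_i = 174 − 2×8.2 = 157.6 mm, b_i = 112 − 2×8.2 = 95.60 mm
Weak-axis I_min = (h_o·b_o³ − h_i·b_i³)/12 with b_o = 112, b_i = 95.60 mm (shorter outer/inner sides).
I_min = (174×112³ − 157.6×95.60³)/12 = 8.897×10^6 mm⁴
I = 8.897×10^6 mm⁴ = 8.897×10^-6 m⁴
Effective length L_e = K·L = 2 × 2.73 = 5.460 m
P_cr = π²EI / L_e² = π² × 100×10⁹ × 8.897×10^-6 / 5.460² = 2.945×10^5 N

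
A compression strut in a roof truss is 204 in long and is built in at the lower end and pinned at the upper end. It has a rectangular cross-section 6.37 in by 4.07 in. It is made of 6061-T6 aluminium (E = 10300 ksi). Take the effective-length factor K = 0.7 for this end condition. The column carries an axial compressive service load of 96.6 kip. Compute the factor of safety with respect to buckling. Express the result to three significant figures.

Buckling occurs about the weak axis: I_min = h·b³/12 with b = 4.07 in (the shorter side).
I_min = 6.37×4.07³/12 = 35.79 in⁴
Effective length L_e = K·L = 0.7 × 204 = 142.8 in
P_cr = π²EI / L_e² = π² × 10300×10³ × 35.79 / 142.8² = 1.784×10^5 lb
Factor of safety n = P_cr / P = 178.41 / 96.6 = 1.85

n ≈ 1.85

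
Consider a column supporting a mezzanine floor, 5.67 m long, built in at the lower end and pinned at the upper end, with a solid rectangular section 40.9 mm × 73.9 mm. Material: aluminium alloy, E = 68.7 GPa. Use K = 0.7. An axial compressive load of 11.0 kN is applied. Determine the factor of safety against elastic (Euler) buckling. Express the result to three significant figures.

n ≈ 1.65

Buckling occurs about the weak axis: I_min = h·b³/12 with b = 40.9 mm (the shorter side).
I_min = 73.9×40.9³/12 = 4.213×10^5 mm⁴
I = 4.213×10^5 mm⁴ = 4.213×10^-7 m⁴
Effective length L_e = K·L = 0.7 × 5.67 = 3.969 m
P_cr = π²EI / L_e² = π² × 68.7×10⁹ × 4.213×10^-7 / 3.969² = 1.814×10^4 N
Factor of safety n = P_cr / P = 18.135 / 11.0 = 1.65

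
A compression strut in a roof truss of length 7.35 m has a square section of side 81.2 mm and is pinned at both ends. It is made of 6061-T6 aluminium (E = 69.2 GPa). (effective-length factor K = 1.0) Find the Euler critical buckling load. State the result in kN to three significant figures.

P_cr ≈ 45.8 kN

I = a⁴/12 = 81.2⁴/12 = 3.623×10^6 mm⁴
I = 3.623×10^6 mm⁴ = 3.623×10^-6 m⁴
Effective length L_e = K·L = 1 × 7.35 = 7.350 m
P_cr = π²EI / L_e² = π² × 69.2×10⁹ × 3.623×10^-6 / 7.350² = 4.580×10^4 N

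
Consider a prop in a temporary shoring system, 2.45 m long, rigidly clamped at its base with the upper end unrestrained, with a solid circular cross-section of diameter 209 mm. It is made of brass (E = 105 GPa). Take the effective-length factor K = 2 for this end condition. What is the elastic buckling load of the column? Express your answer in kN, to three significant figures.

P_cr ≈ 4040 kN

I = πd⁴/64 = π×209⁴/64 = 9.366×10^7 mm⁴
I = 9.366×10^7 mm⁴ = 9.366×10^-5 m⁴
Effective length L_e = K·L = 2 × 2.45 = 4.900 m
P_cr = π²EI / L_e² = π² × 105×10⁹ × 9.366×10^-5 / 4.900² = 4.043×10^6 N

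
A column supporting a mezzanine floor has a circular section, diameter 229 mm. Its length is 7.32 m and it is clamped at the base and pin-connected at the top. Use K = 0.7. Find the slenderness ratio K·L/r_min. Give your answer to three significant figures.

For a solid circle r = d/4 = 229/4 = 57.25 mm
L_e = K·L = 0.7 × 7.32 m = 5.124 m = 5124.0 mm
λ = L_e / r_min = 5124.0 / 57.25 = 89.5

λ ≈ 89.5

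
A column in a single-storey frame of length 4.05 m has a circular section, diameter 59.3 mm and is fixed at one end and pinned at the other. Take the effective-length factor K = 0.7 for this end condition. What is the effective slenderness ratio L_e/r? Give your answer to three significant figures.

λ ≈ 191

For a solid circle r = d/4 = 59.3/4 = 14.82 mm
L_e = K·L = 0.7 × 4.05 m = 2.835 m = 2835.0 mm
λ = L_e / r_min = 2835.0 / 14.82 = 191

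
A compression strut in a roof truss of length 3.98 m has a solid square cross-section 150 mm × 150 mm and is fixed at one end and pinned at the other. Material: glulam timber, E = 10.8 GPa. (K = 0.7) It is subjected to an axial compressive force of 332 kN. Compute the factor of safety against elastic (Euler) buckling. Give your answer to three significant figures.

I = a⁴/12 = 150⁴/12 = 4.219×10^7 mm⁴
I = 4.219×10^7 mm⁴ = 4.219×10^-5 m⁴
Effective length L_e = K·L = 0.7 × 3.98 = 2.786 m
P_cr = π²EI / L_e² = π² × 10.8×10⁹ × 4.219×10^-5 / 2.786² = 5.794×10^5 N
Factor of safety n = P_cr / P = 579.36 / 332 = 1.75

n ≈ 1.75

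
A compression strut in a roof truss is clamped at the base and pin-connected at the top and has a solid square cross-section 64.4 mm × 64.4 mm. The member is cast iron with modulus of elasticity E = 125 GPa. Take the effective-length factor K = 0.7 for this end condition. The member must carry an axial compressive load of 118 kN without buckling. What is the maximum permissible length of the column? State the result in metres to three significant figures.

I = a⁴/12 = 64.4⁴/12 = 1.433×10^6 mm⁴
I = 1.433×10^-6 m⁴
At the buckling limit P_cr = P = 1.180×10^5 N
From P_cr = π²EI/(K·L)²:  L = (1/K)·√(π²EI/P_cr) = (1/0.7)·√(π²×1.25×10^11×1.433×10^-6/1.180×10^5)
L = 5.53 m

L_max ≈ 5.53 m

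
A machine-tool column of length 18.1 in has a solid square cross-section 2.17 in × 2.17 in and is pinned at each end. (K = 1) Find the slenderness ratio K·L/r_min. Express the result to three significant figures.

λ ≈ 28.9

I = a⁴/12 = 2.17⁴/12 = 1.848 in⁴
A = 4.709 in²;  r_min = √(I/A) = √(1.848/4.709) = 0.6264 in
L_e = K·L = 1 × 18.1 = 18.10 in
λ = L_e / r_min = 18.100 / 0.6264 = 28.9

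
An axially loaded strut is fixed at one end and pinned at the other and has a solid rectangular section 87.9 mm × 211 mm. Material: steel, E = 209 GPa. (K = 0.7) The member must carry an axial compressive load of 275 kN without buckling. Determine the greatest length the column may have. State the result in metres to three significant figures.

Buckling occurs about the weak axis: I_min = h·b³/12 with b = 87.9 mm (the shorter side).
I_min = 211×87.9³/12 = 1.194×10^7 mm⁴
I = 1.194×10^-5 m⁴
At the buckling limit P_cr = P = 2.750×10^5 N
From P_cr = π²EI/(K·L)²:  L = (1/K)·√(π²EI/P_cr) = (1/0.7)·√(π²×2.09×10^11×1.194×10^-5/2.750×10^5)
L = 13.5 m

L_max ≈ 13.5 m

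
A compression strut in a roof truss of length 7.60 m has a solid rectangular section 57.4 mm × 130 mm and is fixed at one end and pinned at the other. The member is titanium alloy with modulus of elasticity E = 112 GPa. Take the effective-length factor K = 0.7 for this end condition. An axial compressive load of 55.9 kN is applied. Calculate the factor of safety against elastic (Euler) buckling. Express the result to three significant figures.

n ≈ 1.43

Buckling occurs about the weak axis: I_min = h·b³/12 with b = 57.4 mm (the shorter side).
I_min = 130×57.4³/12 = 2.049×10^6 mm⁴
I = 2.049×10^6 mm⁴ = 2.049×10^-6 m⁴
Effective length L_e = K·L = 0.7 × 7.60 = 5.320 m
P_cr = π²EI / L_e² = π² × 112×10⁹ × 2.049×10^-6 / 5.320² = 8.002×10^4 N
Factor of safety n = P_cr / P = 80.019 / 55.9 = 1.43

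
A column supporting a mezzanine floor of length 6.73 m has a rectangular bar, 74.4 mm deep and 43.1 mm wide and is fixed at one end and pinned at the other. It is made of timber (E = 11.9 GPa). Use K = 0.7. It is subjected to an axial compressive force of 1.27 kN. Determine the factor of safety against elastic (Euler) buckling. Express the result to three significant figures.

Buckling occurs about the weak axis: I_min = h·b³/12 with b = 43.1 mm (the shorter side).
I_min = 74.4×43.1³/12 = 4.964×10^5 mm⁴
I = 4.964×10^5 mm⁴ = 4.964×10^-7 m⁴
Effective length L_e = K·L = 0.7 × 6.73 = 4.711 m
P_cr = π²EI / L_e² = π² × 11.9×10⁹ × 4.964×10^-7 / 4.711² = 2.627×10^3 N
Factor of safety n = P_cr / P = 2.6269 / 1.27 = 2.07

n ≈ 2.07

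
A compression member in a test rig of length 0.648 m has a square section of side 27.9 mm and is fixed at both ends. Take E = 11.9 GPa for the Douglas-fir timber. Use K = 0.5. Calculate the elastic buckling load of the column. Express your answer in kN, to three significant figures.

I = a⁴/12 = 27.9⁴/12 = 5.049×10^4 mm⁴
I = 5.049×10^4 mm⁴ = 5.049×10^-8 m⁴
Effective length L_e = K·L = 0.5 × 0.648 = 0.3240 m
P_cr = π²EI / L_e² = π² × 11.9×10⁹ × 5.049×10^-8 / 0.3240² = 5.649×10^4 N

P_cr ≈ 56.5 kN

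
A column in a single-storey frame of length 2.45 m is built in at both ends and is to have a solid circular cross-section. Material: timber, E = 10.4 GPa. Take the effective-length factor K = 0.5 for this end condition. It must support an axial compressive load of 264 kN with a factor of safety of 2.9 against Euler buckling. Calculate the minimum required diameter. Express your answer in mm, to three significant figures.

Required P_cr = n·P = 2.9 × 264 = 765.6 kN
L_e = K·L = 0.5 × 2.45 = 1.225 m
Required I = P_cr·L_e²/(π²E) = 7.656×10^5 × 1.225² / (π² × 1.04×10^10) = 1.119×10^-5 m⁴
I_req = 1.119×10^7 mm⁴
Solid circle: I = πd⁴/64  ⇒  d = (64I/π)^(1/4) = (64×1.119×10^7/π)^(1/4) = 123 mm

d ≈ 123 mm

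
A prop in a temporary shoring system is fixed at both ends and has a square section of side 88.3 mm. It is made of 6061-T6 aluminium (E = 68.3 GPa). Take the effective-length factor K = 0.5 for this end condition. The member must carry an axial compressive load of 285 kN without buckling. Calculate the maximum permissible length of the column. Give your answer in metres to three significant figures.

L_max ≈ 6.92 m

I = a⁴/12 = 88.3⁴/12 = 5.066×10^6 mm⁴
I = 5.066×10^-6 m⁴
At the buckling limit P_cr = P = 2.850×10^5 N
From P_cr = π²EI/(K·L)²:  L = (1/K)·√(π²EI/P_cr) = (1/0.5)·√(π²×6.83×10^10×5.066×10^-6/2.850×10^5)
L = 6.92 m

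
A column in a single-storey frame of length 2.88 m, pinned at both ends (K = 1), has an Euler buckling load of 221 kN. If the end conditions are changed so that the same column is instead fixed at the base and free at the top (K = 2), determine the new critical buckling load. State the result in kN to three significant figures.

P_cr ∝ 1/K², so P_cr,new = P_cr,old × (K_old/K_new)² = 221 × (1/2)²
= 221 × 0.2500 = 55.2 kN

P_cr ≈ 55.2 kN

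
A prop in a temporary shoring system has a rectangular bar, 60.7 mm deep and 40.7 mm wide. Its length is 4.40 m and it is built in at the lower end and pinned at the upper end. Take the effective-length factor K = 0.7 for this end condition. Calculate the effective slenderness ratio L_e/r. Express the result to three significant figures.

For a rectangle r_min = b/√12 = 40.7/√12 = 11.75 mm
L_e = K·L = 0.7 × 4.40 m = 3.080 m = 3080.0 mm
λ = L_e / r_min = 3080.0 / 11.75 = 262

λ ≈ 262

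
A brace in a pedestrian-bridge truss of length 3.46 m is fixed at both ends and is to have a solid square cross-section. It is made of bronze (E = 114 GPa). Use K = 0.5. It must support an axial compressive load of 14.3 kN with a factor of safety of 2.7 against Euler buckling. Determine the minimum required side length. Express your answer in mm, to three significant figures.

Required P_cr = n·P = 2.7 × 14.3 = 38.61 kN
L_e = K·L = 0.5 × 3.46 = 1.730 m
Required I = P_cr·L_e²/(π²E) = 3.861×10^4 × 1.730² / (π² × 1.14×10^11) = 1.027×10^-7 m⁴
I_req = 1.027×10^5 mm⁴
Solid square: I = a⁴/12  ⇒  a = (12I)^(1/4) = (12×1.027×10^5)^(1/4) = 33.3 mm

a ≈ 33.3 mm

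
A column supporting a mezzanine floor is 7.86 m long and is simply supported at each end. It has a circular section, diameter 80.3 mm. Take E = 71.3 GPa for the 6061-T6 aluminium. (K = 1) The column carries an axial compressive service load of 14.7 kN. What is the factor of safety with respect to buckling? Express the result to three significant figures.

I = πd⁴/64 = π×80.3⁴/64 = 2.041×10^6 mm⁴
I = 2.041×10^6 mm⁴ = 2.041×10^-6 m⁴
Effective length L_e = K·L = 1 × 7.86 = 7.860 m
P_cr = π²EI / L_e² = π² × 71.3×10⁹ × 2.041×10^-6 / 7.860² = 2.325×10^4 N
Factor of safety n = P_cr / P = 23.248 / 14.7 = 1.58

n ≈ 1.58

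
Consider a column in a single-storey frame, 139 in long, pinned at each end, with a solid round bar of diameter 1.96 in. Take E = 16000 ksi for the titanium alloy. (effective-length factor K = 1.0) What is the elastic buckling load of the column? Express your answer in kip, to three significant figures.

P_cr ≈ 5.92 kip

I = πd⁴/64 = π×1.96⁴/64 = 0.7244 in⁴
Effective length L_e = K·L = 1 × 139 = 139.0 in
P_cr = π²EI / L_e² = π² × 16000×10³ × 0.7244 / 139.0² = 5.921×10^3 lb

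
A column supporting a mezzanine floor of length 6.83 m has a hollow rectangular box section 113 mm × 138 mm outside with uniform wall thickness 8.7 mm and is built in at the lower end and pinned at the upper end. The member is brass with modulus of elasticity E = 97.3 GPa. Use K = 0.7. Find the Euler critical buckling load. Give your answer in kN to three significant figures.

P_cr ≈ 328 kN

Inner dimensions: h_i = 138 − 2×8.7 = 120.6 mm, b_i = 113 − 2×8.7 = 95.60 mm
Weak-axis I_min = (h_o·b_o³ − h_i·b_i³)/12 with b_o = 113, b_i = 95.60 mm (shorter outer/inner sides).
I_min = (138×113³ − 120.6×95.60³)/12 = 7.812×10^6 mm⁴
I = 7.812×10^6 mm⁴ = 7.812×10^-6 m⁴
Effective length L_e = K·L = 0.7 × 6.83 = 4.781 m
P_cr = π²EI / L_e² = π² × 97.3×10⁹ × 7.812×10^-6 / 4.781² = 3.282×10^5 N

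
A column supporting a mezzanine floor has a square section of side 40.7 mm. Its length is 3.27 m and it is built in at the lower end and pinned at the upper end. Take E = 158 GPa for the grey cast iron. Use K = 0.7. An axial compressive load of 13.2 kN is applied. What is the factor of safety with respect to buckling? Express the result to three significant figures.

n ≈ 5.16

I = a⁴/12 = 40.7⁴/12 = 2.287×10^5 mm⁴
I = 2.287×10^5 mm⁴ = 2.287×10^-7 m⁴
Effective length L_e = K·L = 0.7 × 3.27 = 2.289 m
P_cr = π²EI / L_e² = π² × 158×10⁹ × 2.287×10^-7 / 2.289² = 6.806×10^4 N
Factor of safety n = P_cr / P = 68.055 / 13.2 = 5.16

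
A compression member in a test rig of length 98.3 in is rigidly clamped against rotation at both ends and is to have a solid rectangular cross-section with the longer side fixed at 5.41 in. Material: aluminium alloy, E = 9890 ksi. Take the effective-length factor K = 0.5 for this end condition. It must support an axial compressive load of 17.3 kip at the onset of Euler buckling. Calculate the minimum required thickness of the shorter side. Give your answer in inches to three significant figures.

L_e = K·L = 0.5 × 98.3 = 49.15 in
Required I = P_cr·L_e²/(π²E) = 1.730×10^4 × 49.15² / (π² × 9.89×10^6) = 0.4282 in⁴
Rectangle, weak axis: I_min = h·b³/12 with h = 5.41 in fixed  ⇒  b = (12I/h)^(1/3) = 0.983 in

b ≈ 0.983 in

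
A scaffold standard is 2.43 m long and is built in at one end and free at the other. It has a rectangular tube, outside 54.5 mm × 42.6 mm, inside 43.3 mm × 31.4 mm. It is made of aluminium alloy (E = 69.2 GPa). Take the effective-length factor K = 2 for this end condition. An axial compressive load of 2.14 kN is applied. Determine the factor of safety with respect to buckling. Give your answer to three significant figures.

n ≈ 3.23

Weak-axis I_min = (h_o·b_o³ − h_i·b_i³)/12 with b_o = 42.6, b_i = 31.40 mm (shorter outer/inner sides).
I_min = (54.5×42.6³ − 43.30×31.40³)/12 = 2.394×10^5 mm⁴
I = 2.394×10^5 mm⁴ = 2.394×10^-7 m⁴
Effective length L_e = K·L = 2 × 2.43 = 4.860 m
P_cr = π²EI / L_e² = π² × 69.2×10⁹ × 2.394×10^-7 / 4.860² = 6.922×10^3 N
Factor of safety n = P_cr / P = 6.9224 / 2.14 = 3.23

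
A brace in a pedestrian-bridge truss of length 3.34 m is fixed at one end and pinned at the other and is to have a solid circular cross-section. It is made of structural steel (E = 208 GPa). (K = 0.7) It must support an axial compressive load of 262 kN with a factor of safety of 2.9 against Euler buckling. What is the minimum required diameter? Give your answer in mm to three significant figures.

d ≈ 80.1 mm

Required P_cr = n·P = 2.9 × 262 = 759.8 kN
L_e = K·L = 0.7 × 3.34 = 2.338 m
Required I = P_cr·L_e²/(π²E) = 7.598×10^5 × 2.338² / (π² × 2.08×10^11) = 2.023×10^-6 m⁴
I_req = 2.023×10^6 mm⁴
Solid circle: I = πd⁴/64  ⇒  d = (64I/π)^(1/4) = (64×2.023×10^6/π)^(1/4) = 80.1 mm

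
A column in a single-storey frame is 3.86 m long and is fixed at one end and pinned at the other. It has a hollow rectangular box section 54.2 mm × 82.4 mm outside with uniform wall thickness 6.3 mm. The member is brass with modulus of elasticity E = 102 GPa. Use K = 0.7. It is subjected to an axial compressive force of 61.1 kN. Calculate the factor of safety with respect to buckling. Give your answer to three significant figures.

n ≈ 1.52

Inner dimensions: h_i = 82.4 − 2×6.3 = 69.80 mm, b_i = 54.2 − 2×6.3 = 41.60 mm
Weak-axis I_min = (h_o·b_o³ − h_i·b_i³)/12 with b_o = 54.2, b_i = 41.60 mm (shorter outer/inner sides).
I_min = (82.4×54.2³ − 69.80×41.60³)/12 = 6.746×10^5 mm⁴
I = 6.746×10^5 mm⁴ = 6.746×10^-7 m⁴
Effective length L_e = K·L = 0.7 × 3.86 = 2.702 m
P_cr = π²EI / L_e² = π² × 102×10⁹ × 6.746×10^-7 / 2.702² = 9.301×10^4 N
Factor of safety n = P_cr / P = 93.015 / 61.1 = 1.52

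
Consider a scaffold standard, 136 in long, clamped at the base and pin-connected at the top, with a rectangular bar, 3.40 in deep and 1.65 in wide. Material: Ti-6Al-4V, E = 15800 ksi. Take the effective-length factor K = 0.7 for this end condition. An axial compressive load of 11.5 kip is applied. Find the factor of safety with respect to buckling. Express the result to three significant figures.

n ≈ 1.90

Buckling occurs about the weak axis: I_min = h·b³/12 with b = 1.65 in (the shorter side).
I_min = 3.40×1.65³/12 = 1.273 in⁴
Effective length L_e = K·L = 0.7 × 136 = 95.20 in
P_cr = π²EI / L_e² = π² × 15800×10³ × 1.273 / 95.20² = 2.190×10^4 lb
Factor of safety n = P_cr / P = 21.899 / 11.5 = 1.90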